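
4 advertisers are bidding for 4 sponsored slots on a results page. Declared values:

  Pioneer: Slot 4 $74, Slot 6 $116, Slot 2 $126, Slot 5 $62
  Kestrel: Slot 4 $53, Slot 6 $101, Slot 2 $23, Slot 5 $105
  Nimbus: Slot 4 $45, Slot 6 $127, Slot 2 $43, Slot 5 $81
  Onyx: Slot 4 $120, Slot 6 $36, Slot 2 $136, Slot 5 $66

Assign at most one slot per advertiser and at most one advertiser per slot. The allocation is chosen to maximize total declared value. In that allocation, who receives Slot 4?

Treat this as an assignment problem: match each advertiser to one slot.
Optimal: Pioneer→Slot 2 ($126), Kestrel→Slot 5 ($105), Nimbus→Slot 6 ($127), Onyx→Slot 4 ($120) — total 126+105+127+120 = $478.
Onyx's own top slot is Slot 2 ($136), but forcing Onyx→Slot 2 and reassigning the rest optimally gives only $442 — worse by 36.

Onyx receives Slot 4.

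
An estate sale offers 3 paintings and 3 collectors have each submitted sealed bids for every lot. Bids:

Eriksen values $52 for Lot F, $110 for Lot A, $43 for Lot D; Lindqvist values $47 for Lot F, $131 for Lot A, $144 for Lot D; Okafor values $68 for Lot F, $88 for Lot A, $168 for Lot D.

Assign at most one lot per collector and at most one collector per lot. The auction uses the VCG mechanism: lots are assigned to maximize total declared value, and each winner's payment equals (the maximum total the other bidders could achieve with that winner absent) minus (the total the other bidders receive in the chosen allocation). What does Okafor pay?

Efficient allocation: Eriksen→Lot F ($52), Lindqvist→Lot A ($131), Okafor→Lot D ($168); total welfare W = $351.
Okafor receives Lot D at value $168, so the others get W − 168 = $183.
Without Okafor: best allocation of the remaining 2 bidders over all 3 lots is Eriksen→Lot A ($110), Lindqvist→Lot D ($144), total $254.
VCG payment = (others' best without Okafor) − (others' welfare with Okafor) = 254 − 183 = $71.

Okafor pays $71.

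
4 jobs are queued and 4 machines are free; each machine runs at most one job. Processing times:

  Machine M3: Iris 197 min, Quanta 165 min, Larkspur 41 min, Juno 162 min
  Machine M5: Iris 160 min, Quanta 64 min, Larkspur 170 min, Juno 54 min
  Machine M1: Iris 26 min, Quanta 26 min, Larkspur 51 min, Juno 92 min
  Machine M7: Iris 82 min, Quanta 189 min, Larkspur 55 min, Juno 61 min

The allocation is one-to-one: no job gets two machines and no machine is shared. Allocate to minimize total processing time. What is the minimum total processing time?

Optimal: Iris→Machine M1 (26 min), Quanta→Machine M5 (64 min), Larkspur→Machine M3 (41 min), Juno→Machine M7 (61 min) — total 26+64+41+61 = 192 min.
Min-entry greedy (repeatedly take the single cheapest remaining cell) gives 310 min, worse by 118.
No other one-to-one assignment undercuts 192 min.

Min total: 192 min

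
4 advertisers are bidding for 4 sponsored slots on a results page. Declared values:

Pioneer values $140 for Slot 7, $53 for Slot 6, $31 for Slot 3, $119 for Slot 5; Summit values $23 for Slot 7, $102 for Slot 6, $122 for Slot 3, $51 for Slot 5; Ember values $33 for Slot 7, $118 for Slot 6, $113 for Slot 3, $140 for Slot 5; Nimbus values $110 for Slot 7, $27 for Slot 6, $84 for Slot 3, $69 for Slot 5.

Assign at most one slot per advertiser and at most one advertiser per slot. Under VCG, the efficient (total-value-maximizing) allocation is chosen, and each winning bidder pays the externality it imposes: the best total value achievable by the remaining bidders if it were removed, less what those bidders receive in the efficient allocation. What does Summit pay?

Summit pays $17.

Efficient allocation: Pioneer→Slot 5 ($119), Summit→Slot 3 ($122), Ember→Slot 6 ($118), Nimbus→Slot 7 ($110); total welfare W = $469.
Summit receives Slot 3 at value $122, so the others get W − 122 = $347.
Without Summit: best allocation of the remaining 3 bidders over all 4 slots is Pioneer→Slot 7 ($140), Ember→Slot 5 ($140), Nimbus→Slot 3 ($84), total $364.
VCG payment = (others' best without Summit) − (others' welfare with Summit) = 364 − 347 = $17.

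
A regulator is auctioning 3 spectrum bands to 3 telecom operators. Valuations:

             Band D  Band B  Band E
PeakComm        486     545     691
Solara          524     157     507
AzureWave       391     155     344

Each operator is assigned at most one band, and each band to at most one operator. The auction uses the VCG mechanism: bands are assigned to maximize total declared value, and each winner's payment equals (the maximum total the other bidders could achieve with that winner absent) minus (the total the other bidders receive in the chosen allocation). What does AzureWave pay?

Efficient allocation: PeakComm→Band B ($545M), Solara→Band E ($507M), AzureWave→Band D ($391M); total welfare W = $1443M.
AzureWave receives Band D at value $391M, so the others get W − 391 = $1052M.
Without AzureWave: best allocation of the remaining 2 bidders over all 3 bands is PeakComm→Band E ($691M), Solara→Band D ($524M), total $1215M.
VCG payment = (others' best without AzureWave) − (others' welfare with AzureWave) = 1215 − 1052 = $163M.

AzureWave pays $163M.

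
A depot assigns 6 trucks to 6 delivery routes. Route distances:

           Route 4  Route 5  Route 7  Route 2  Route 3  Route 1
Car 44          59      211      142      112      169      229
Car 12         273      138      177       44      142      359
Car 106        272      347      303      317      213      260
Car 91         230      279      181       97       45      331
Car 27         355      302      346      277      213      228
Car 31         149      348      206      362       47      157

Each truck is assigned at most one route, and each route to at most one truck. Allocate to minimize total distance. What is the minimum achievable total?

Minimum total: 872 km

This is a one-to-one assignment (minimum-cost bipartite matching).
Optimal: Car 44→Route 4 (59 km), Car 12→Route 5 (138 km), Car 106→Route 7 (303 km), Car 91→Route 2 (97 km), Car 27→Route 1 (228 km), Car 31→Route 3 (47 km) — total 59+138+303+97+228+47 = 872 km.
Column-greedy (each route in turn goes to its cheapest remaining truck) gives 962 km, worse by 90.
Next-best assignment: Car 44→Route 4, Car 12→Route 2, Car 106→Route 1, Car 91→Route 7, Car 27→Route 5, Car 31→Route 3 = 893 km.
Swapping Car 31↔Car 91 (Car 31→Route 2 362 km, Car 91→Route 3 45 km) adds 263.
Checked against all permutations: 872 km is optimal.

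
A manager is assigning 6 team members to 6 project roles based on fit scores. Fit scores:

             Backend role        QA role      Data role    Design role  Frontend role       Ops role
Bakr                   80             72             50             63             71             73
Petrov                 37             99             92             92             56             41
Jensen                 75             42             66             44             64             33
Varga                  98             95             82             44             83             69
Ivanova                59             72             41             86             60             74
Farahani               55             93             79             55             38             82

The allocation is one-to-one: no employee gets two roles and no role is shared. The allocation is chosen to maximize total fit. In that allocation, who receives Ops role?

Bakr receives Ops role.

Optimal: Bakr→Ops role (73 pts), Petrov→Data role (92 pts), Jensen→Frontend role (64 pts), Varga→Backend role (98 pts), Ivanova→Design role (86 pts), Farahani→QA role (93 pts) — total 73+92+64+98+86+93 = 506 pts.
Column-greedy (each role in turn goes to its best remaining employee) gives 466 pts, worse by 40.
Swapping Petrov↔Varga (Petrov→Backend role 37 pts, Varga→Data role 82 pts) loses 71.
No other one-to-one assignment exceeds 506 pts.
Bakr's own top role is Backend role (80 pts), but forcing Bakr→Backend role and reassigning the rest optimally gives only 499 pts — worse by 7.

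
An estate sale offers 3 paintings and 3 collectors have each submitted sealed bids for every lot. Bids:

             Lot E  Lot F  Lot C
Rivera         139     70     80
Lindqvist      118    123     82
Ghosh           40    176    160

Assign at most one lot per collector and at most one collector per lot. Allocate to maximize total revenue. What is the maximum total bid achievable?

Maximum total: $422

Optimal: Rivera→Lot E ($139), Lindqvist→Lot F ($123), Ghosh→Lot C ($160) — total 139+123+160 = $422.
Column-greedy (each lot in turn goes to its best remaining collector) gives $397, worse by 25.
Swapping Rivera↔Ghosh (Rivera→Lot C $80, Ghosh→Lot E $40) loses 179.
Checked against all permutations: $422 is optimal.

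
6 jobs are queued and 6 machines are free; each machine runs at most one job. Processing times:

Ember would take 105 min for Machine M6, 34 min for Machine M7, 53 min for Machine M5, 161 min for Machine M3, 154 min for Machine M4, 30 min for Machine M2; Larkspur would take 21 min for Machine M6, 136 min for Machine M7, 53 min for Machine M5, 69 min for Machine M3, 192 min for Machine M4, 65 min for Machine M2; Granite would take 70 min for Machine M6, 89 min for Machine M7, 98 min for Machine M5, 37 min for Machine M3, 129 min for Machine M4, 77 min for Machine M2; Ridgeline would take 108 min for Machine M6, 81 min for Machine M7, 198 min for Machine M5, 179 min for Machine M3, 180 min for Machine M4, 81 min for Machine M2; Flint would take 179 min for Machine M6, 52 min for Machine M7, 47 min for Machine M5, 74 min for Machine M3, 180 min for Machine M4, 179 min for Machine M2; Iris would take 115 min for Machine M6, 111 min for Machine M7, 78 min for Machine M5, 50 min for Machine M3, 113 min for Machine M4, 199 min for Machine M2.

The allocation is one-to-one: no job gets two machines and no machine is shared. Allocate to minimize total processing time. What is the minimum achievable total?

Minimum total: 329 min

This is the linear assignment problem.
Optimal: Ember→Machine M2 (30 min), Larkspur→Machine M6 (21 min), Granite→Machine M3 (37 min), Ridgeline→Machine M7 (81 min), Flint→Machine M5 (47 min), Iris→Machine M4 (113 min) — total 30+21+37+81+47+113 = 329 min.
Column-greedy (each machine in turn goes to its cheapest remaining job) gives 333 min, worse by 4.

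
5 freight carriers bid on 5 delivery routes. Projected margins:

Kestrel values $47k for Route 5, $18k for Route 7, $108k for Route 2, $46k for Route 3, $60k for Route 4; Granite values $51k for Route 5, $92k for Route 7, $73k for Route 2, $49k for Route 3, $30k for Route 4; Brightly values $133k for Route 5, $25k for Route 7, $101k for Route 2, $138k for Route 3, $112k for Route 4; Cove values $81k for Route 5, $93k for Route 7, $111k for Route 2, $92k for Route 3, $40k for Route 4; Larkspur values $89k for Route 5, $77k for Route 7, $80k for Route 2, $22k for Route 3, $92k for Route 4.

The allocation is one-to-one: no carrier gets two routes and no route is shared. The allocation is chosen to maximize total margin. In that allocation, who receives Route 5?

Brightly receives Route 5.

This is a one-to-one assignment (maximum-weight bipartite matching).
Optimal: Kestrel→Route 2 ($108k), Granite→Route 7 ($92k), Brightly→Route 5 ($133k), Cove→Route 3 ($92k), Larkspur→Route 4 ($92k) — total 108+92+133+92+92 = $517k.
Column-greedy (each route in turn goes to its best remaining carrier) gives $475k, worse by 42.
Checked against all permutations: $517k is optimal.
Brightly's own top route is Route 3 ($138k), but forcing Brightly→Route 3 and reassigning the rest optimally gives only $511k — worse by 6.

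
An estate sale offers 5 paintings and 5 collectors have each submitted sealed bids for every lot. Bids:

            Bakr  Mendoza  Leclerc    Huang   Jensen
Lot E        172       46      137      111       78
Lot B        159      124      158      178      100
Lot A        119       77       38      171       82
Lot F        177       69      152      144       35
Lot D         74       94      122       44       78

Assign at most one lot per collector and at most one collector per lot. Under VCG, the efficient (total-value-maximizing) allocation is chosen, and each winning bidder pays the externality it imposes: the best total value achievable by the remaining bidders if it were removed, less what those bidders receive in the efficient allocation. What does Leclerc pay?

Leclerc pays $5.

Efficient allocation: Bakr→Lot E ($172), Mendoza→Lot B ($124), Leclerc→Lot F ($152), Huang→Lot A ($171), Jensen→Lot D ($78); total welfare W = $697.
Leclerc receives Lot F at value $152, so the others get W − 152 = $545.
Without Leclerc: best allocation of the remaining 4 bidders over all 5 lots is Bakr→Lot F ($177), Mendoza→Lot B ($124), Huang→Lot A ($171), Jensen→Lot E ($78), total $550.
VCG payment = (others' best without Leclerc) − (others' welfare with Leclerc) = 550 − 545 = $5.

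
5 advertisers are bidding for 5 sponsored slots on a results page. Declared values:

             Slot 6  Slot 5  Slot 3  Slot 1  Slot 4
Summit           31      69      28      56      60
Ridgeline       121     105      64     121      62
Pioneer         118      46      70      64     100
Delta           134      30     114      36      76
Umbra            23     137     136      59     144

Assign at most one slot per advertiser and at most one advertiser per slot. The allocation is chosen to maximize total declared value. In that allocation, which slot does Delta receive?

Optimal: Summit→Slot 5 ($69), Ridgeline→Slot 1 ($121), Pioneer→Slot 6 ($118), Delta→Slot 3 ($114), Umbra→Slot 4 ($144) — total 69+121+118+114+144 = $566.
Column-greedy (each slot in turn goes to its best remaining advertiser) gives $522, worse by 44.
Next-best assignment: Summit→Slot 5, Ridgeline→Slot 1, Pioneer→Slot 4, Delta→Slot 6, Umbra→Slot 3 = $560.
Every other assignment is strictly worse.
Delta's own top slot is Slot 6 ($134), but forcing Delta→Slot 6 and reassigning the rest optimally gives only $560 — worse by 6.

Delta receives Slot 3.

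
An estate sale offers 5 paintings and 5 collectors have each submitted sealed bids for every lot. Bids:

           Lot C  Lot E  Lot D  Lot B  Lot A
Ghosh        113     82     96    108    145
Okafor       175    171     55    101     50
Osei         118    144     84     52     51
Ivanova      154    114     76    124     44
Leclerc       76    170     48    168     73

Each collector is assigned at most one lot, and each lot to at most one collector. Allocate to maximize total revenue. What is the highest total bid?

Optimal: Ghosh→Lot A ($145), Okafor→Lot E ($171), Osei→Lot D ($84), Ivanova→Lot C ($154), Leclerc→Lot B ($168) — total 145+171+84+154+168 = $722.
Column-greedy (each lot in turn goes to its best remaining collector) gives $616, worse by 106.

Max total: $722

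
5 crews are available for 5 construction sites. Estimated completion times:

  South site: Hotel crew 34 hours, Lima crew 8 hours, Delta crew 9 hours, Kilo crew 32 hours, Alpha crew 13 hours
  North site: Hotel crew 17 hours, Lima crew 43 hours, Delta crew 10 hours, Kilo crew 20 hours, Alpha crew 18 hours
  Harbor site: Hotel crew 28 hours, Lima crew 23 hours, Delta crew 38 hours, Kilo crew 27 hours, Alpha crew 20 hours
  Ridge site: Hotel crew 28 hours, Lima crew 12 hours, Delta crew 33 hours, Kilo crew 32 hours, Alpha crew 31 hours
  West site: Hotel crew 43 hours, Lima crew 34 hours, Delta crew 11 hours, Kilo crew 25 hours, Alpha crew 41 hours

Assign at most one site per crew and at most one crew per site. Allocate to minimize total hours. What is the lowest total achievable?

Optimal: Hotel crew→North site (17 hours), Lima crew→Ridge site (12 hours), Delta crew→West site (11 hours), Kilo crew→Harbor site (27 hours), Alpha crew→South site (13 hours) — total 17+12+11+27+13 = 80 hours.
Min-entry greedy (repeatedly take the single cheapest remaining cell) gives 91 hours, worse by 11.
Next-best assignment: Hotel crew→North site, Lima crew→Ridge site, Delta crew→South site, Kilo crew→West site, Alpha crew→Harbor site = 83 hours.
Every other assignment is strictly worse.

Minimum total: 80 hours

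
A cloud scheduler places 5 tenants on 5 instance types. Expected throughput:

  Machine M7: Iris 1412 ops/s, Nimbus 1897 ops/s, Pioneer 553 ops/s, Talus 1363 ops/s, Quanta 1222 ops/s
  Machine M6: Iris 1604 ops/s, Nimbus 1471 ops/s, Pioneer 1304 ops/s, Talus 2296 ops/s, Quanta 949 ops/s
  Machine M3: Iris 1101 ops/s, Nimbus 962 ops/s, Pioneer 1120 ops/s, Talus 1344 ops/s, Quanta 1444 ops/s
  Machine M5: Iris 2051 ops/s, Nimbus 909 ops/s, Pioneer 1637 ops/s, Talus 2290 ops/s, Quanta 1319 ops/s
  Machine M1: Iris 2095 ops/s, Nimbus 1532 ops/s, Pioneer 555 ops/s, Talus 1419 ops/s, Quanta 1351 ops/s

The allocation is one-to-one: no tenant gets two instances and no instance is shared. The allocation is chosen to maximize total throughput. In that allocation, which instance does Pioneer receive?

Optimal: Iris→Machine M1 (2095 ops/s), Nimbus→Machine M7 (1897 ops/s), Pioneer→Machine M5 (1637 ops/s), Talus→Machine M6 (2296 ops/s), Quanta→Machine M3 (1444 ops/s) — total 2095+1897+1637+2296+1444 = 9369 ops/s.
Column-greedy (each instance in turn goes to its best remaining tenant) gives 8243 ops/s, worse by 1126.
Next-best assignment: Iris→Machine M1, Nimbus→Machine M7, Pioneer→Machine M6, Talus→Machine M5, Quanta→Machine M3 = 9030 ops/s.
No other one-to-one assignment exceeds 9369 ops/s.

Pioneer receives Machine M5.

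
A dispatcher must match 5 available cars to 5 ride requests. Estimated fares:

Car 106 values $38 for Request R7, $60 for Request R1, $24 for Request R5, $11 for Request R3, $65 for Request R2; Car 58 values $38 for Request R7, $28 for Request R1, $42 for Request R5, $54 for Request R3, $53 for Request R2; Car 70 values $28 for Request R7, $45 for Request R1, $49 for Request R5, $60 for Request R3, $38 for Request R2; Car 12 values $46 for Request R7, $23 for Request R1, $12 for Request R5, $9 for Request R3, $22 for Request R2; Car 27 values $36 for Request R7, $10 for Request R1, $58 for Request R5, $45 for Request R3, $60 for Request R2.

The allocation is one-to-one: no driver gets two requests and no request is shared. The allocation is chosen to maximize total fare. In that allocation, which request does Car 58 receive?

Car 58 receives Request R2.

Optimal: Car 106→Request R1 ($60), Car 58→Request R2 ($53), Car 70→Request R3 ($60), Car 12→Request R7 ($46), Car 27→Request R5 ($58) — total 60+53+60+46+58 = $277.
Row-greedy (each driver in turn takes its best remaining request) gives $224, worse by 53.
Swapping Car 106↔Car 12 (Car 106→Request R7 $38, Car 12→Request R1 $23) loses 45.
Car 58's own top request is Request R3 ($54), but forcing Car 58→Request R3 and reassigning the rest optimally gives only $269 — worse by 8.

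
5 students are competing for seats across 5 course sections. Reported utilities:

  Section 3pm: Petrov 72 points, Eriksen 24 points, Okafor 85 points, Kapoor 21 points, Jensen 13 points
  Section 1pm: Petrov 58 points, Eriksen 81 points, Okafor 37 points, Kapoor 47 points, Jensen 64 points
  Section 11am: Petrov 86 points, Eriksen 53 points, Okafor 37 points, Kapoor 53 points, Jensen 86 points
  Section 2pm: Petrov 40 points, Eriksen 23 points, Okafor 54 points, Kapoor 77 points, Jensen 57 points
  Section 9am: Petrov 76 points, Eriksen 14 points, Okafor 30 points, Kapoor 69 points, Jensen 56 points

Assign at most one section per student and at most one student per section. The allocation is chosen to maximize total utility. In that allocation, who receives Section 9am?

Optimal: Petrov→Section 9am (76 points), Eriksen→Section 1pm (81 points), Okafor→Section 3pm (85 points), Kapoor→Section 2pm (77 points), Jensen→Section 11am (86 points) — total 76+81+85+77+86 = 405 points.
Max-entry greedy (repeatedly take the single best remaining cell) gives 385 points, worse by 20.
Next-best assignment: Petrov→Section 11am, Eriksen→Section 1pm, Okafor→Section 3pm, Kapoor→Section 2pm, Jensen→Section 9am = 385 points.
Every other assignment is strictly worse.
Petrov's own top section is Section 11am (86 points), but forcing Petrov→Section 11am and reassigning the rest optimally gives only 385 points — worse by 20.

Petrov receives Section 9am.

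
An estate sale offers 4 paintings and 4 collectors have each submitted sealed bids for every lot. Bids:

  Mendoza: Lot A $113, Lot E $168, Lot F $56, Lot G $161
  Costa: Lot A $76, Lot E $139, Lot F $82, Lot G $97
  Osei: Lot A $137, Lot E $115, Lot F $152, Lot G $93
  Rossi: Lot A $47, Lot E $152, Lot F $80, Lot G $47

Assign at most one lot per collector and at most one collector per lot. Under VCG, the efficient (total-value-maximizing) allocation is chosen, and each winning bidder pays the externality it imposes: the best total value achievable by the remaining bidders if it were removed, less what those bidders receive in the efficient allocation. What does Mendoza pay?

Mendoza pays $21.

Efficient allocation: Mendoza→Lot G ($161), Costa→Lot A ($76), Osei→Lot F ($152), Rossi→Lot E ($152); total welfare W = $541.
Mendoza receives Lot G at value $161, so the others get W − 161 = $380.
Without Mendoza: best allocation of the remaining 3 bidders over all 4 lots is Costa→Lot G ($97), Osei→Lot F ($152), Rossi→Lot E ($152), total $401.
VCG payment = (others' best without Mendoza) − (others' welfare with Mendoza) = 401 − 380 = $21.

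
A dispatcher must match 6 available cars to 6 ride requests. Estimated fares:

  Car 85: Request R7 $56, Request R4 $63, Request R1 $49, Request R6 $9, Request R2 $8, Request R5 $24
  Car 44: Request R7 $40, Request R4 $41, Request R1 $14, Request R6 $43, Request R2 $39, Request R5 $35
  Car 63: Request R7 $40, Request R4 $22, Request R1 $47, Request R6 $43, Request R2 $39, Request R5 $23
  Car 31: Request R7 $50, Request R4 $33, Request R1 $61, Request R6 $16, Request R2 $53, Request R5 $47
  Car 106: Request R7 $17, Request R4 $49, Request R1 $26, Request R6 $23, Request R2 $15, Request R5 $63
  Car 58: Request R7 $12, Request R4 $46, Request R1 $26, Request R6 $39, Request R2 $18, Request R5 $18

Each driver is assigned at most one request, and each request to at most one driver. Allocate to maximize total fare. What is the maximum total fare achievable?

Optimal: Car 85→Request R7 ($56), Car 44→Request R6 ($43), Car 63→Request R1 ($47), Car 31→Request R2 ($53), Car 106→Request R5 ($63), Car 58→Request R4 ($46) — total 56+43+47+53+63+46 = $308.

Max total: $308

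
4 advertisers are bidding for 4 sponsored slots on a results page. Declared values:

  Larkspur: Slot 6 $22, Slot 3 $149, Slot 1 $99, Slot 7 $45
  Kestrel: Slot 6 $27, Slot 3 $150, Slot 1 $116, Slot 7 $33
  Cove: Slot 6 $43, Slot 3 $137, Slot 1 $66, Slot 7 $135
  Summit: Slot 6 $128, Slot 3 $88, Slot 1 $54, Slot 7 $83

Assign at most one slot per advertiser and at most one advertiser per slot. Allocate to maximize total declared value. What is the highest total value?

This is a one-to-one assignment (maximum-weight bipartite matching).
Optimal: Larkspur→Slot 3 ($149), Kestrel→Slot 1 ($116), Cove→Slot 7 ($135), Summit→Slot 6 ($128) — total 149+116+135+128 = $528.
Column-greedy (each slot in turn goes to its best remaining advertiser) gives $512, worse by 16.
Checked against all permutations: $528 is optimal.

Maximum total: $528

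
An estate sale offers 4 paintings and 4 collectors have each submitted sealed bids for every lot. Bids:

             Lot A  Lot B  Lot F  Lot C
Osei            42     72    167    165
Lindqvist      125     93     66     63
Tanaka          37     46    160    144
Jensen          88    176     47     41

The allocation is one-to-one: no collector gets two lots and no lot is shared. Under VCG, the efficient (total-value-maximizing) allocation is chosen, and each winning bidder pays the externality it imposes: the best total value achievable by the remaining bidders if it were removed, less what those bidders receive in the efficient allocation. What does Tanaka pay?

Efficient allocation: Osei→Lot C ($165), Lindqvist→Lot A ($125), Tanaka→Lot F ($160), Jensen→Lot B ($176); total welfare W = $626.
Tanaka receives Lot F at value $160, so the others get W − 160 = $466.
Without Tanaka: best allocation of the remaining 3 bidders over all 4 lots is Osei→Lot F ($167), Lindqvist→Lot A ($125), Jensen→Lot B ($176), total $468.
VCG payment = (others' best without Tanaka) − (others' welfare with Tanaka) = 468 − 466 = $2.

Tanaka pays $2.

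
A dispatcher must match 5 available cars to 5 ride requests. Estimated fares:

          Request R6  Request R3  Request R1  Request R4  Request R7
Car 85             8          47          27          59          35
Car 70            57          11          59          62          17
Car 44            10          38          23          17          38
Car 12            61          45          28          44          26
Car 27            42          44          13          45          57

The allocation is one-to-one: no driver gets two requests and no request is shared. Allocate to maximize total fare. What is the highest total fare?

Maximum total: $274

Optimal: Car 85→Request R4 ($59), Car 70→Request R1 ($59), Car 44→Request R3 ($38), Car 12→Request R6 ($61), Car 27→Request R7 ($57) — total 59+59+38+61+57 = $274.
No other one-to-one assignment exceeds $274.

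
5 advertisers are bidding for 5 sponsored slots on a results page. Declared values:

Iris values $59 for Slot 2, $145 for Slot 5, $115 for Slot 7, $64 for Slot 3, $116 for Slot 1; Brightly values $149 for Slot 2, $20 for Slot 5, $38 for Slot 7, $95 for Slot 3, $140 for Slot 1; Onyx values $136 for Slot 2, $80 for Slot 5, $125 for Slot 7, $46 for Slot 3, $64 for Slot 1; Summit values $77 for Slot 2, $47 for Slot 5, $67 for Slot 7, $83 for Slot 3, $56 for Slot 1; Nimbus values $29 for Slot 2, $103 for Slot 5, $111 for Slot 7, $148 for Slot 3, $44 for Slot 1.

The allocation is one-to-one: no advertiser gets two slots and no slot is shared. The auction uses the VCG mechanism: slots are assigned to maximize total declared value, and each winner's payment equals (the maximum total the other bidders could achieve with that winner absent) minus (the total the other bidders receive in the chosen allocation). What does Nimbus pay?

Nimbus pays $16.

Efficient allocation: Iris→Slot 5 ($145), Brightly→Slot 1 ($140), Onyx→Slot 2 ($136), Summit→Slot 7 ($67), Nimbus→Slot 3 ($148); total welfare W = $636.
Nimbus receives Slot 3 at value $148, so the others get W − 148 = $488.
Without Nimbus: best allocation of the remaining 4 bidders over all 5 slots is Iris→Slot 5 ($145), Brightly→Slot 1 ($140), Onyx→Slot 2 ($136), Summit→Slot 3 ($83), total $504.
VCG payment = (others' best without Nimbus) − (others' welfare with Nimbus) = 504 − 488 = $16.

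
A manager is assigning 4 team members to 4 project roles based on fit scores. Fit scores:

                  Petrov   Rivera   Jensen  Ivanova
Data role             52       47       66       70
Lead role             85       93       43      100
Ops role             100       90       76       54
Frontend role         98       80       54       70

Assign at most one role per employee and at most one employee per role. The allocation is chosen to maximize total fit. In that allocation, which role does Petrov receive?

Treat this as an assignment problem: match each employee to one role.
Optimal: Petrov→Frontend role (98 pts), Rivera→Ops role (90 pts), Jensen→Data role (66 pts), Ivanova→Lead role (100 pts) — total 98+90+66+100 = 354 pts.
Max-entry greedy (repeatedly take the single best remaining cell) gives 346 pts, worse by 8.
Next-best assignment: Petrov→Ops role, Rivera→Frontend role, Jensen→Data role, Ivanova→Lead role = 346 pts.
Checked against all permutations: 354 pts is optimal.
Petrov's own top role is Ops role (100 pts), but forcing Petrov→Ops role and reassigning the rest optimally gives only 346 pts — worse by 8.

Petrov receives Frontend role.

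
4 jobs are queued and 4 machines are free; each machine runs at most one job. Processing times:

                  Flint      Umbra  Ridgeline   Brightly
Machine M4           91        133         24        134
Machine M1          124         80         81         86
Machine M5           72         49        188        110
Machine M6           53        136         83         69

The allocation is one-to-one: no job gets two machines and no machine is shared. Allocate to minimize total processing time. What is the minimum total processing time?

This is a one-to-one assignment (minimum-cost bipartite matching).
Optimal: Flint→Machine M6 (53 min), Umbra→Machine M5 (49 min), Ridgeline→Machine M4 (24 min), Brightly→Machine M1 (86 min) — total 53+49+24+86 = 212 min.
Next-best assignment: Flint→Machine M5, Umbra→Machine M1, Ridgeline→Machine M4, Brightly→Machine M6 = 245 min.

Minimum total: 212 min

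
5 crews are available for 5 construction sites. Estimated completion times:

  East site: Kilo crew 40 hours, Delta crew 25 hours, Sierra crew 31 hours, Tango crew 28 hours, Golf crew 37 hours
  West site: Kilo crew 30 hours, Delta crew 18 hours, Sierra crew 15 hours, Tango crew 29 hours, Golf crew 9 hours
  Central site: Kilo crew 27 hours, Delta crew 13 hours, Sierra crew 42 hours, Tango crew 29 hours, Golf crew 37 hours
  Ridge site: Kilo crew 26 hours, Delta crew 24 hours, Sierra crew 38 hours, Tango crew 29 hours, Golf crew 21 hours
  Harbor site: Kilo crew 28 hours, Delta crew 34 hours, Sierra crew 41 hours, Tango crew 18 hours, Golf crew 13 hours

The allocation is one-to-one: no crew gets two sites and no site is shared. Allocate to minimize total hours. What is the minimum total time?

Minimum total: 95 hours

This is a one-to-one assignment (minimum-cost bipartite matching).
Optimal: Kilo crew→Ridge site (26 hours), Delta crew→Central site (13 hours), Sierra crew→West site (15 hours), Tango crew→East site (28 hours), Golf crew→Harbor site (13 hours) — total 26+13+15+28+13 = 95 hours.
Min-entry greedy (repeatedly take the single cheapest remaining cell) gives 97 hours, worse by 2.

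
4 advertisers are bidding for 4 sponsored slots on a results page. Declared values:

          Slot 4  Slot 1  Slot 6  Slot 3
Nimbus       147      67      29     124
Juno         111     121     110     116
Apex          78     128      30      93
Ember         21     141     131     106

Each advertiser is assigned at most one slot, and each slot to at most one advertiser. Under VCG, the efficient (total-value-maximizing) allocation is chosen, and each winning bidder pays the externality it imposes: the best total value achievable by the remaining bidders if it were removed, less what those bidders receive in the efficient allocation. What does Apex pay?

Apex pays $10.

Efficient allocation: Nimbus→Slot 4 ($147), Juno→Slot 3 ($116), Apex→Slot 1 ($128), Ember→Slot 6 ($131); total welfare W = $522.
Apex receives Slot 1 at value $128, so the others get W − 128 = $394.
Without Apex: best allocation of the remaining 3 bidders over all 4 slots is Nimbus→Slot 4 ($147), Juno→Slot 3 ($116), Ember→Slot 1 ($141), total $404.
VCG payment = (others' best without Apex) − (others' welfare with Apex) = 404 − 394 = $10.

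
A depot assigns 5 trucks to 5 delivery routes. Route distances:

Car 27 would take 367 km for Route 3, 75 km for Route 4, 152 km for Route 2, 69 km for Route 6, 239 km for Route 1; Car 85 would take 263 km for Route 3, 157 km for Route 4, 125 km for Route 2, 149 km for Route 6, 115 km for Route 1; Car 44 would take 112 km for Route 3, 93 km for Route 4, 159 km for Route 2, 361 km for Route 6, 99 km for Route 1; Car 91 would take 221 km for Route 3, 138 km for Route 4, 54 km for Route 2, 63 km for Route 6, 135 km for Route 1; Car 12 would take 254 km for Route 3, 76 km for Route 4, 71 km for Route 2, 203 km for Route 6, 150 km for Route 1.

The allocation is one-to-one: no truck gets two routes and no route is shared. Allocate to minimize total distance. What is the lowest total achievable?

Min total: 426 km

Optimal: Car 27→Route 6 (69 km), Car 85→Route 1 (115 km), Car 44→Route 3 (112 km), Car 91→Route 2 (54 km), Car 12→Route 4 (76 km) — total 69+115+112+54+76 = 426 km.
Min-entry greedy (repeatedly take the single cheapest remaining cell) gives 561 km, worse by 135.
Next-best assignment: Car 27→Route 4, Car 85→Route 1, Car 44→Route 3, Car 91→Route 6, Car 12→Route 2 = 436 km.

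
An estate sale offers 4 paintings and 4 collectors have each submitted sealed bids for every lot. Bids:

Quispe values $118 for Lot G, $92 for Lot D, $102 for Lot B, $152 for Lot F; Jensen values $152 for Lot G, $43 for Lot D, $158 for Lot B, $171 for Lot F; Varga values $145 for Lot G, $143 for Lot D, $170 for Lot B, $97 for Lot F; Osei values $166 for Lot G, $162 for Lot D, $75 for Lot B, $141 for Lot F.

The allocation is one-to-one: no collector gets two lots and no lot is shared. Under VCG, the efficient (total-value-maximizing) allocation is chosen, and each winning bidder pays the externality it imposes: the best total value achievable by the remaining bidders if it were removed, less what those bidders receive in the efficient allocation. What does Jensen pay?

Efficient allocation: Quispe→Lot F ($152), Jensen→Lot G ($152), Varga→Lot B ($170), Osei→Lot D ($162); total welfare W = $636.
Jensen receives Lot G at value $152, so the others get W − 152 = $484.
Without Jensen: best allocation of the remaining 3 bidders over all 4 lots is Quispe→Lot F ($152), Varga→Lot B ($170), Osei→Lot G ($166), total $488.
VCG payment = (others' best without Jensen) − (others' welfare with Jensen) = 488 − 484 = $4.

Jensen pays $4.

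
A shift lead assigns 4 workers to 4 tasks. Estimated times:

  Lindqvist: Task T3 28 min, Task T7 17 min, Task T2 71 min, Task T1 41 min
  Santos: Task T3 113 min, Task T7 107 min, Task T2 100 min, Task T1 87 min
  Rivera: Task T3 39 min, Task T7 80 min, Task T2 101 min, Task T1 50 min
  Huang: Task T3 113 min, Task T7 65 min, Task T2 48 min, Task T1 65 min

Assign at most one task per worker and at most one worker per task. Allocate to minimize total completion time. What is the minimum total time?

Minimum total: 191 min

Optimal: Lindqvist→Task T7 (17 min), Santos→Task T1 (87 min), Rivera→Task T3 (39 min), Huang→Task T2 (48 min) — total 17+87+39+48 = 191 min.
Column-greedy (each task in turn goes to its cheapest remaining worker) gives 243 min, worse by 52.
No other one-to-one assignment undercuts 191 min.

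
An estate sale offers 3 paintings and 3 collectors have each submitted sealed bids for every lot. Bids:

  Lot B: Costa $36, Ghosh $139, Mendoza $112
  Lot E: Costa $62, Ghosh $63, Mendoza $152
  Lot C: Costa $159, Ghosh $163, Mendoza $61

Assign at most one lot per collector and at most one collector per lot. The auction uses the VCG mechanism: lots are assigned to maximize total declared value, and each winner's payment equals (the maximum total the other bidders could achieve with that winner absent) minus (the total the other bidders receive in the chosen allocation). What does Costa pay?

Efficient allocation: Costa→Lot C ($159), Ghosh→Lot B ($139), Mendoza→Lot E ($152); total welfare W = $450.
Costa receives Lot C at value $159, so the others get W − 159 = $291.
Without Costa: best allocation of the remaining 2 bidders over all 3 lots is Ghosh→Lot C ($163), Mendoza→Lot E ($152), total $315.
VCG payment = (others' best without Costa) − (others' welfare with Costa) = 315 − 291 = $24.

Costa pays $24.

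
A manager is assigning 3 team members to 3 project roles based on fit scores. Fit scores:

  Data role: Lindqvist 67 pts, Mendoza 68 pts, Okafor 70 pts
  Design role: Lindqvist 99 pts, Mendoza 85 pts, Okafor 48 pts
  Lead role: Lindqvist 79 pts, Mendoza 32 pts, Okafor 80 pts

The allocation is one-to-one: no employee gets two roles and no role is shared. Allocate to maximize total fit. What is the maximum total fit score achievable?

Maximum total: 247 pts

Optimal: Lindqvist→Design role (99 pts), Mendoza→Data role (68 pts), Okafor→Lead role (80 pts) — total 99+68+80 = 247 pts.
Column-greedy (each role in turn goes to its best remaining employee) gives 201 pts, worse by 46.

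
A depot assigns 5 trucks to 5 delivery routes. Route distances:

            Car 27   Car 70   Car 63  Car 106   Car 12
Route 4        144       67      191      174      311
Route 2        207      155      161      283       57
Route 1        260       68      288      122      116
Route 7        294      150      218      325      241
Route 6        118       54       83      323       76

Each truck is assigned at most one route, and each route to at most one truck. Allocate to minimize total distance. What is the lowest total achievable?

Treat this as an assignment problem: match each truck to one route.
Optimal: Car 27→Route 4 (144 km), Car 70→Route 7 (150 km), Car 63→Route 6 (83 km), Car 106→Route 1 (122 km), Car 12→Route 2 (57 km) — total 144+150+83+122+57 = 556 km.
Row-greedy (each truck in turn takes its cheapest remaining route) gives 709 km, worse by 153.
Next-best assignment: Car 27→Route 6, Car 70→Route 4, Car 63→Route 7, Car 106→Route 1, Car 12→Route 2 = 582 km.
Checked against all permutations: 556 km is optimal.

Min total: 556 km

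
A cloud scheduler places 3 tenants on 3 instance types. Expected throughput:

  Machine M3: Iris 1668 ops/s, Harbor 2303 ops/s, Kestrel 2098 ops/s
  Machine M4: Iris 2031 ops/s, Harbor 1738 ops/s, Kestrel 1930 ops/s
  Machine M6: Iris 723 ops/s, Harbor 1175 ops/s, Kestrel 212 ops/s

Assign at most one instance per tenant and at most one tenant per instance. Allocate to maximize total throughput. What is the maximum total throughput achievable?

Optimal: Iris→Machine M4 (2031 ops/s), Harbor→Machine M6 (1175 ops/s), Kestrel→Machine M3 (2098 ops/s) — total 2031+1175+2098 = 5304 ops/s.
Column-greedy (each instance in turn goes to its best remaining tenant) gives 4546 ops/s, worse by 758.
Next-best assignment: Iris→Machine M6, Harbor→Machine M3, Kestrel→Machine M4 = 4956 ops/s.

Max total: 5304 ops/s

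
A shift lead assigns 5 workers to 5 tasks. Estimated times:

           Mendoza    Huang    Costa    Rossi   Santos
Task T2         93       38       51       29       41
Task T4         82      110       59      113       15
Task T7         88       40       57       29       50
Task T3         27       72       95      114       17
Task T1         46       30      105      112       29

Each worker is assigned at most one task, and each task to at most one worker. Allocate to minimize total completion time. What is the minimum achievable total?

Optimal: Mendoza→Task T3 (27 min), Huang→Task T1 (30 min), Costa→Task T2 (51 min), Rossi→Task T7 (29 min), Santos→Task T4 (15 min) — total 27+30+51+29+15 = 152 min.
Every other assignment is strictly worse.

Minimum total: 152 min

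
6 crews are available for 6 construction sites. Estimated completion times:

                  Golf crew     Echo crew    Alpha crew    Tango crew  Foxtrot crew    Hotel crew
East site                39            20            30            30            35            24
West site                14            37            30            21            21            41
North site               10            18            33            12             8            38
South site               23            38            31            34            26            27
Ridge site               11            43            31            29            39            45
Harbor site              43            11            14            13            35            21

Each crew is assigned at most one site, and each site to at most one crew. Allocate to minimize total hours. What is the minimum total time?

Min total: 101 hours

Optimal: Golf crew→Ridge site (11 hours), Echo crew→East site (20 hours), Alpha crew→Harbor site (14 hours), Tango crew→West site (21 hours), Foxtrot crew→North site (8 hours), Hotel crew→South site (27 hours) — total 11+20+14+21+8+27 = 101 hours.
Next-best assignment: Golf crew→Ridge site, Echo crew→East site, Alpha crew→Harbor site, Tango crew→North site, Foxtrot crew→West site, Hotel crew→South site = 105 hours.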